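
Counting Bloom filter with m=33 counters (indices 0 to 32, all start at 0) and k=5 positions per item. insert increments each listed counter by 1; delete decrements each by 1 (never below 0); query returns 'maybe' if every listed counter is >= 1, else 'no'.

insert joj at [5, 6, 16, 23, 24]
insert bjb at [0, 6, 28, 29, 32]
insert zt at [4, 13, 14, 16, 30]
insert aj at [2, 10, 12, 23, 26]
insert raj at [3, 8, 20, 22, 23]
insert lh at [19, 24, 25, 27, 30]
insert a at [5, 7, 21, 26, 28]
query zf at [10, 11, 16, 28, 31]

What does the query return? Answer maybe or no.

Step 1: insert joj at [5, 6, 16, 23, 24] -> counters=[0,0,0,0,0,1,1,0,0,0,0,0,0,0,0,0,1,0,0,0,0,0,0,1,1,0,0,0,0,0,0,0,0]
Step 2: insert bjb at [0, 6, 28, 29, 32] -> counters=[1,0,0,0,0,1,2,0,0,0,0,0,0,0,0,0,1,0,0,0,0,0,0,1,1,0,0,0,1,1,0,0,1]
Step 3: insert zt at [4, 13, 14, 16, 30] -> counters=[1,0,0,0,1,1,2,0,0,0,0,0,0,1,1,0,2,0,0,0,0,0,0,1,1,0,0,0,1,1,1,0,1]
Step 4: insert aj at [2, 10, 12, 23, 26] -> counters=[1,0,1,0,1,1,2,0,0,0,1,0,1,1,1,0,2,0,0,0,0,0,0,2,1,0,1,0,1,1,1,0,1]
Step 5: insert raj at [3, 8, 20, 22, 23] -> counters=[1,0,1,1,1,1,2,0,1,0,1,0,1,1,1,0,2,0,0,0,1,0,1,3,1,0,1,0,1,1,1,0,1]
Step 6: insert lh at [19, 24, 25, 27, 30] -> counters=[1,0,1,1,1,1,2,0,1,0,1,0,1,1,1,0,2,0,0,1,1,0,1,3,2,1,1,1,1,1,2,0,1]
Step 7: insert a at [5, 7, 21, 26, 28] -> counters=[1,0,1,1,1,2,2,1,1,0,1,0,1,1,1,0,2,0,0,1,1,1,1,3,2,1,2,1,2,1,2,0,1]
Query zf: check counters[10]=1 counters[11]=0 counters[16]=2 counters[28]=2 counters[31]=0 -> no

Answer: no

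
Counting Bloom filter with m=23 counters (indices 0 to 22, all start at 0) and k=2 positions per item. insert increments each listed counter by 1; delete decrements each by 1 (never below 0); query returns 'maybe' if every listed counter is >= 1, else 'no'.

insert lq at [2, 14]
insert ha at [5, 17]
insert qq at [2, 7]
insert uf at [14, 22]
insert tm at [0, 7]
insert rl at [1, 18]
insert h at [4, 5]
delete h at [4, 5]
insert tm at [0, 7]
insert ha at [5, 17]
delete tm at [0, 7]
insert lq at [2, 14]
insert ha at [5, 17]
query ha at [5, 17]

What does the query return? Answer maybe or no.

Answer: maybe

Derivation:
Step 1: insert lq at [2, 14] -> counters=[0,0,1,0,0,0,0,0,0,0,0,0,0,0,1,0,0,0,0,0,0,0,0]
Step 2: insert ha at [5, 17] -> counters=[0,0,1,0,0,1,0,0,0,0,0,0,0,0,1,0,0,1,0,0,0,0,0]
Step 3: insert qq at [2, 7] -> counters=[0,0,2,0,0,1,0,1,0,0,0,0,0,0,1,0,0,1,0,0,0,0,0]
Step 4: insert uf at [14, 22] -> counters=[0,0,2,0,0,1,0,1,0,0,0,0,0,0,2,0,0,1,0,0,0,0,1]
Step 5: insert tm at [0, 7] -> counters=[1,0,2,0,0,1,0,2,0,0,0,0,0,0,2,0,0,1,0,0,0,0,1]
Step 6: insert rl at [1, 18] -> counters=[1,1,2,0,0,1,0,2,0,0,0,0,0,0,2,0,0,1,1,0,0,0,1]
Step 7: insert h at [4, 5] -> counters=[1,1,2,0,1,2,0,2,0,0,0,0,0,0,2,0,0,1,1,0,0,0,1]
Step 8: delete h at [4, 5] -> counters=[1,1,2,0,0,1,0,2,0,0,0,0,0,0,2,0,0,1,1,0,0,0,1]
Step 9: insert tm at [0, 7] -> counters=[2,1,2,0,0,1,0,3,0,0,0,0,0,0,2,0,0,1,1,0,0,0,1]
Step 10: insert ha at [5, 17] -> counters=[2,1,2,0,0,2,0,3,0,0,0,0,0,0,2,0,0,2,1,0,0,0,1]
Step 11: delete tm at [0, 7] -> counters=[1,1,2,0,0,2,0,2,0,0,0,0,0,0,2,0,0,2,1,0,0,0,1]
Step 12: insert lq at [2, 14] -> counters=[1,1,3,0,0,2,0,2,0,0,0,0,0,0,3,0,0,2,1,0,0,0,1]
Step 13: insert ha at [5, 17] -> counters=[1,1,3,0,0,3,0,2,0,0,0,0,0,0,3,0,0,3,1,0,0,0,1]
Query ha: check counters[5]=3 counters[17]=3 -> maybe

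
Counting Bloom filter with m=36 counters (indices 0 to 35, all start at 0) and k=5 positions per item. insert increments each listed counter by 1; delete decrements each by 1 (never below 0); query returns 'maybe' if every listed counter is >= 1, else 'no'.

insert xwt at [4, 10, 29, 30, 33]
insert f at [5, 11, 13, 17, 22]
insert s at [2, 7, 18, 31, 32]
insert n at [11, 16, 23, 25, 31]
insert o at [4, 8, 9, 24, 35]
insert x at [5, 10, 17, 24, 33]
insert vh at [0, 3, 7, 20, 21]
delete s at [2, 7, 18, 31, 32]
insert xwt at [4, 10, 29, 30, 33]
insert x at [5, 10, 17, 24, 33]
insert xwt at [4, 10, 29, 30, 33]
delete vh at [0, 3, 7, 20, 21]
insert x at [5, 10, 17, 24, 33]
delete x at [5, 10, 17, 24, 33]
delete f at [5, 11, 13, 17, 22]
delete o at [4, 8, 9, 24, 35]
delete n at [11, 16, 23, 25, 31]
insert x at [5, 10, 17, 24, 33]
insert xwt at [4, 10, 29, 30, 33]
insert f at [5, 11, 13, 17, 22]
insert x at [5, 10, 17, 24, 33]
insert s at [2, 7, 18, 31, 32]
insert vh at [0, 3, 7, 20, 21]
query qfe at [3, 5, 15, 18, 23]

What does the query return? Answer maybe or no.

Answer: no

Derivation:
Step 1: insert xwt at [4, 10, 29, 30, 33] -> counters=[0,0,0,0,1,0,0,0,0,0,1,0,0,0,0,0,0,0,0,0,0,0,0,0,0,0,0,0,0,1,1,0,0,1,0,0]
Step 2: insert f at [5, 11, 13, 17, 22] -> counters=[0,0,0,0,1,1,0,0,0,0,1,1,0,1,0,0,0,1,0,0,0,0,1,0,0,0,0,0,0,1,1,0,0,1,0,0]
Step 3: insert s at [2, 7, 18, 31, 32] -> counters=[0,0,1,0,1,1,0,1,0,0,1,1,0,1,0,0,0,1,1,0,0,0,1,0,0,0,0,0,0,1,1,1,1,1,0,0]
Step 4: insert n at [11, 16, 23, 25, 31] -> counters=[0,0,1,0,1,1,0,1,0,0,1,2,0,1,0,0,1,1,1,0,0,0,1,1,0,1,0,0,0,1,1,2,1,1,0,0]
Step 5: insert o at [4, 8, 9, 24, 35] -> counters=[0,0,1,0,2,1,0,1,1,1,1,2,0,1,0,0,1,1,1,0,0,0,1,1,1,1,0,0,0,1,1,2,1,1,0,1]
Step 6: insert x at [5, 10, 17, 24, 33] -> counters=[0,0,1,0,2,2,0,1,1,1,2,2,0,1,0,0,1,2,1,0,0,0,1,1,2,1,0,0,0,1,1,2,1,2,0,1]
Step 7: insert vh at [0, 3, 7, 20, 21] -> counters=[1,0,1,1,2,2,0,2,1,1,2,2,0,1,0,0,1,2,1,0,1,1,1,1,2,1,0,0,0,1,1,2,1,2,0,1]
Step 8: delete s at [2, 7, 18, 31, 32] -> counters=[1,0,0,1,2,2,0,1,1,1,2,2,0,1,0,0,1,2,0,0,1,1,1,1,2,1,0,0,0,1,1,1,0,2,0,1]
Step 9: insert xwt at [4, 10, 29, 30, 33] -> counters=[1,0,0,1,3,2,0,1,1,1,3,2,0,1,0,0,1,2,0,0,1,1,1,1,2,1,0,0,0,2,2,1,0,3,0,1]
Step 10: insert x at [5, 10, 17, 24, 33] -> counters=[1,0,0,1,3,3,0,1,1,1,4,2,0,1,0,0,1,3,0,0,1,1,1,1,3,1,0,0,0,2,2,1,0,4,0,1]
Step 11: insert xwt at [4, 10, 29, 30, 33] -> counters=[1,0,0,1,4,3,0,1,1,1,5,2,0,1,0,0,1,3,0,0,1,1,1,1,3,1,0,0,0,3,3,1,0,5,0,1]
Step 12: delete vh at [0, 3, 7, 20, 21] -> counters=[0,0,0,0,4,3,0,0,1,1,5,2,0,1,0,0,1,3,0,0,0,0,1,1,3,1,0,0,0,3,3,1,0,5,0,1]
Step 13: insert x at [5, 10, 17, 24, 33] -> counters=[0,0,0,0,4,4,0,0,1,1,6,2,0,1,0,0,1,4,0,0,0,0,1,1,4,1,0,0,0,3,3,1,0,6,0,1]
Step 14: delete x at [5, 10, 17, 24, 33] -> counters=[0,0,0,0,4,3,0,0,1,1,5,2,0,1,0,0,1,3,0,0,0,0,1,1,3,1,0,0,0,3,3,1,0,5,0,1]
Step 15: delete f at [5, 11, 13, 17, 22] -> counters=[0,0,0,0,4,2,0,0,1,1,5,1,0,0,0,0,1,2,0,0,0,0,0,1,3,1,0,0,0,3,3,1,0,5,0,1]
Step 16: delete o at [4, 8, 9, 24, 35] -> counters=[0,0,0,0,3,2,0,0,0,0,5,1,0,0,0,0,1,2,0,0,0,0,0,1,2,1,0,0,0,3,3,1,0,5,0,0]
Step 17: delete n at [11, 16, 23, 25, 31] -> counters=[0,0,0,0,3,2,0,0,0,0,5,0,0,0,0,0,0,2,0,0,0,0,0,0,2,0,0,0,0,3,3,0,0,5,0,0]
Step 18: insert x at [5, 10, 17, 24, 33] -> counters=[0,0,0,0,3,3,0,0,0,0,6,0,0,0,0,0,0,3,0,0,0,0,0,0,3,0,0,0,0,3,3,0,0,6,0,0]
Step 19: insert xwt at [4, 10, 29, 30, 33] -> counters=[0,0,0,0,4,3,0,0,0,0,7,0,0,0,0,0,0,3,0,0,0,0,0,0,3,0,0,0,0,4,4,0,0,7,0,0]
Step 20: insert f at [5, 11, 13, 17, 22] -> counters=[0,0,0,0,4,4,0,0,0,0,7,1,0,1,0,0,0,4,0,0,0,0,1,0,3,0,0,0,0,4,4,0,0,7,0,0]
Step 21: insert x at [5, 10, 17, 24, 33] -> counters=[0,0,0,0,4,5,0,0,0,0,8,1,0,1,0,0,0,5,0,0,0,0,1,0,4,0,0,0,0,4,4,0,0,8,0,0]
Step 22: insert s at [2, 7, 18, 31, 32] -> counters=[0,0,1,0,4,5,0,1,0,0,8,1,0,1,0,0,0,5,1,0,0,0,1,0,4,0,0,0,0,4,4,1,1,8,0,0]
Step 23: insert vh at [0, 3, 7, 20, 21] -> counters=[1,0,1,1,4,5,0,2,0,0,8,1,0,1,0,0,0,5,1,0,1,1,1,0,4,0,0,0,0,4,4,1,1,8,0,0]
Query qfe: check counters[3]=1 counters[5]=5 counters[15]=0 counters[18]=1 counters[23]=0 -> no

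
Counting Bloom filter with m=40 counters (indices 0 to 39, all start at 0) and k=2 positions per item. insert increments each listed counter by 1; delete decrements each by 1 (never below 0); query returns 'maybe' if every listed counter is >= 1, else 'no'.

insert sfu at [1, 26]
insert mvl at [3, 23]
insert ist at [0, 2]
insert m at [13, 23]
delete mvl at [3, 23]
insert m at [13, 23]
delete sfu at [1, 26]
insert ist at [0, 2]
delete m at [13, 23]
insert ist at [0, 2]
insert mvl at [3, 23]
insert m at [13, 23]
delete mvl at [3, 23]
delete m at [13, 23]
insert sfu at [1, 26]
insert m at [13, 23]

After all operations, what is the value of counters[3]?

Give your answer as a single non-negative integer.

Step 1: insert sfu at [1, 26] -> counters=[0,1,0,0,0,0,0,0,0,0,0,0,0,0,0,0,0,0,0,0,0,0,0,0,0,0,1,0,0,0,0,0,0,0,0,0,0,0,0,0]
Step 2: insert mvl at [3, 23] -> counters=[0,1,0,1,0,0,0,0,0,0,0,0,0,0,0,0,0,0,0,0,0,0,0,1,0,0,1,0,0,0,0,0,0,0,0,0,0,0,0,0]
Step 3: insert ist at [0, 2] -> counters=[1,1,1,1,0,0,0,0,0,0,0,0,0,0,0,0,0,0,0,0,0,0,0,1,0,0,1,0,0,0,0,0,0,0,0,0,0,0,0,0]
Step 4: insert m at [13, 23] -> counters=[1,1,1,1,0,0,0,0,0,0,0,0,0,1,0,0,0,0,0,0,0,0,0,2,0,0,1,0,0,0,0,0,0,0,0,0,0,0,0,0]
Step 5: delete mvl at [3, 23] -> counters=[1,1,1,0,0,0,0,0,0,0,0,0,0,1,0,0,0,0,0,0,0,0,0,1,0,0,1,0,0,0,0,0,0,0,0,0,0,0,0,0]
Step 6: insert m at [13, 23] -> counters=[1,1,1,0,0,0,0,0,0,0,0,0,0,2,0,0,0,0,0,0,0,0,0,2,0,0,1,0,0,0,0,0,0,0,0,0,0,0,0,0]
Step 7: delete sfu at [1, 26] -> counters=[1,0,1,0,0,0,0,0,0,0,0,0,0,2,0,0,0,0,0,0,0,0,0,2,0,0,0,0,0,0,0,0,0,0,0,0,0,0,0,0]
Step 8: insert ist at [0, 2] -> counters=[2,0,2,0,0,0,0,0,0,0,0,0,0,2,0,0,0,0,0,0,0,0,0,2,0,0,0,0,0,0,0,0,0,0,0,0,0,0,0,0]
Step 9: delete m at [13, 23] -> counters=[2,0,2,0,0,0,0,0,0,0,0,0,0,1,0,0,0,0,0,0,0,0,0,1,0,0,0,0,0,0,0,0,0,0,0,0,0,0,0,0]
Step 10: insert ist at [0, 2] -> counters=[3,0,3,0,0,0,0,0,0,0,0,0,0,1,0,0,0,0,0,0,0,0,0,1,0,0,0,0,0,0,0,0,0,0,0,0,0,0,0,0]
Step 11: insert mvl at [3, 23] -> counters=[3,0,3,1,0,0,0,0,0,0,0,0,0,1,0,0,0,0,0,0,0,0,0,2,0,0,0,0,0,0,0,0,0,0,0,0,0,0,0,0]
Step 12: insert m at [13, 23] -> counters=[3,0,3,1,0,0,0,0,0,0,0,0,0,2,0,0,0,0,0,0,0,0,0,3,0,0,0,0,0,0,0,0,0,0,0,0,0,0,0,0]
Step 13: delete mvl at [3, 23] -> counters=[3,0,3,0,0,0,0,0,0,0,0,0,0,2,0,0,0,0,0,0,0,0,0,2,0,0,0,0,0,0,0,0,0,0,0,0,0,0,0,0]
Step 14: delete m at [13, 23] -> counters=[3,0,3,0,0,0,0,0,0,0,0,0,0,1,0,0,0,0,0,0,0,0,0,1,0,0,0,0,0,0,0,0,0,0,0,0,0,0,0,0]
Step 15: insert sfu at [1, 26] -> counters=[3,1,3,0,0,0,0,0,0,0,0,0,0,1,0,0,0,0,0,0,0,0,0,1,0,0,1,0,0,0,0,0,0,0,0,0,0,0,0,0]
Step 16: insert m at [13, 23] -> counters=[3,1,3,0,0,0,0,0,0,0,0,0,0,2,0,0,0,0,0,0,0,0,0,2,0,0,1,0,0,0,0,0,0,0,0,0,0,0,0,0]
Final counters=[3,1,3,0,0,0,0,0,0,0,0,0,0,2,0,0,0,0,0,0,0,0,0,2,0,0,1,0,0,0,0,0,0,0,0,0,0,0,0,0] -> counters[3]=0

Answer: 0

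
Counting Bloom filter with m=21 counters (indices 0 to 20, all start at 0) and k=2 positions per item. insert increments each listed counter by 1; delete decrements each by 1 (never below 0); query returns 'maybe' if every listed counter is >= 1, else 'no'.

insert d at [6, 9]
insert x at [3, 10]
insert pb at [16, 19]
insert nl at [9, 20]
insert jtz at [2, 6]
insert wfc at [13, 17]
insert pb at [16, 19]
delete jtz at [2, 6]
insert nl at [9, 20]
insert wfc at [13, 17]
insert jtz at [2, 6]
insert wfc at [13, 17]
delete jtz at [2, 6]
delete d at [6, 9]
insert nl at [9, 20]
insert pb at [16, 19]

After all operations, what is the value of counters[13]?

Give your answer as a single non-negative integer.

Answer: 3

Derivation:
Step 1: insert d at [6, 9] -> counters=[0,0,0,0,0,0,1,0,0,1,0,0,0,0,0,0,0,0,0,0,0]
Step 2: insert x at [3, 10] -> counters=[0,0,0,1,0,0,1,0,0,1,1,0,0,0,0,0,0,0,0,0,0]
Step 3: insert pb at [16, 19] -> counters=[0,0,0,1,0,0,1,0,0,1,1,0,0,0,0,0,1,0,0,1,0]
Step 4: insert nl at [9, 20] -> counters=[0,0,0,1,0,0,1,0,0,2,1,0,0,0,0,0,1,0,0,1,1]
Step 5: insert jtz at [2, 6] -> counters=[0,0,1,1,0,0,2,0,0,2,1,0,0,0,0,0,1,0,0,1,1]
Step 6: insert wfc at [13, 17] -> counters=[0,0,1,1,0,0,2,0,0,2,1,0,0,1,0,0,1,1,0,1,1]
Step 7: insert pb at [16, 19] -> counters=[0,0,1,1,0,0,2,0,0,2,1,0,0,1,0,0,2,1,0,2,1]
Step 8: delete jtz at [2, 6] -> counters=[0,0,0,1,0,0,1,0,0,2,1,0,0,1,0,0,2,1,0,2,1]
Step 9: insert nl at [9, 20] -> counters=[0,0,0,1,0,0,1,0,0,3,1,0,0,1,0,0,2,1,0,2,2]
Step 10: insert wfc at [13, 17] -> counters=[0,0,0,1,0,0,1,0,0,3,1,0,0,2,0,0,2,2,0,2,2]
Step 11: insert jtz at [2, 6] -> counters=[0,0,1,1,0,0,2,0,0,3,1,0,0,2,0,0,2,2,0,2,2]
Step 12: insert wfc at [13, 17] -> counters=[0,0,1,1,0,0,2,0,0,3,1,0,0,3,0,0,2,3,0,2,2]
Step 13: delete jtz at [2, 6] -> counters=[0,0,0,1,0,0,1,0,0,3,1,0,0,3,0,0,2,3,0,2,2]
Step 14: delete d at [6, 9] -> counters=[0,0,0,1,0,0,0,0,0,2,1,0,0,3,0,0,2,3,0,2,2]
Step 15: insert nl at [9, 20] -> counters=[0,0,0,1,0,0,0,0,0,3,1,0,0,3,0,0,2,3,0,2,3]
Step 16: insert pb at [16, 19] -> counters=[0,0,0,1,0,0,0,0,0,3,1,0,0,3,0,0,3,3,0,3,3]
Final counters=[0,0,0,1,0,0,0,0,0,3,1,0,0,3,0,0,3,3,0,3,3] -> counters[13]=3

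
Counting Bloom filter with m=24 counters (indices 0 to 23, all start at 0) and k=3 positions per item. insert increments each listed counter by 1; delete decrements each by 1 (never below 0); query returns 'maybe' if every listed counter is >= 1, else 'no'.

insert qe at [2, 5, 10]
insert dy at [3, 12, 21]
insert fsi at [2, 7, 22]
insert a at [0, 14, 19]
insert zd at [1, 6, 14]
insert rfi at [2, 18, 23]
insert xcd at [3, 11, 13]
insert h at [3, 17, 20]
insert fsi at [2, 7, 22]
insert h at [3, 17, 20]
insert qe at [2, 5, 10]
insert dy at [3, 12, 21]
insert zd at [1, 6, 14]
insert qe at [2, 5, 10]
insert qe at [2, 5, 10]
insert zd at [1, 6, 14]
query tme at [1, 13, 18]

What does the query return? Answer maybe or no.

Step 1: insert qe at [2, 5, 10] -> counters=[0,0,1,0,0,1,0,0,0,0,1,0,0,0,0,0,0,0,0,0,0,0,0,0]
Step 2: insert dy at [3, 12, 21] -> counters=[0,0,1,1,0,1,0,0,0,0,1,0,1,0,0,0,0,0,0,0,0,1,0,0]
Step 3: insert fsi at [2, 7, 22] -> counters=[0,0,2,1,0,1,0,1,0,0,1,0,1,0,0,0,0,0,0,0,0,1,1,0]
Step 4: insert a at [0, 14, 19] -> counters=[1,0,2,1,0,1,0,1,0,0,1,0,1,0,1,0,0,0,0,1,0,1,1,0]
Step 5: insert zd at [1, 6, 14] -> counters=[1,1,2,1,0,1,1,1,0,0,1,0,1,0,2,0,0,0,0,1,0,1,1,0]
Step 6: insert rfi at [2, 18, 23] -> counters=[1,1,3,1,0,1,1,1,0,0,1,0,1,0,2,0,0,0,1,1,0,1,1,1]
Step 7: insert xcd at [3, 11, 13] -> counters=[1,1,3,2,0,1,1,1,0,0,1,1,1,1,2,0,0,0,1,1,0,1,1,1]
Step 8: insert h at [3, 17, 20] -> counters=[1,1,3,3,0,1,1,1,0,0,1,1,1,1,2,0,0,1,1,1,1,1,1,1]
Step 9: insert fsi at [2, 7, 22] -> counters=[1,1,4,3,0,1,1,2,0,0,1,1,1,1,2,0,0,1,1,1,1,1,2,1]
Step 10: insert h at [3, 17, 20] -> counters=[1,1,4,4,0,1,1,2,0,0,1,1,1,1,2,0,0,2,1,1,2,1,2,1]
Step 11: insert qe at [2, 5, 10] -> counters=[1,1,5,4,0,2,1,2,0,0,2,1,1,1,2,0,0,2,1,1,2,1,2,1]
Step 12: insert dy at [3, 12, 21] -> counters=[1,1,5,5,0,2,1,2,0,0,2,1,2,1,2,0,0,2,1,1,2,2,2,1]
Step 13: insert zd at [1, 6, 14] -> counters=[1,2,5,5,0,2,2,2,0,0,2,1,2,1,3,0,0,2,1,1,2,2,2,1]
Step 14: insert qe at [2, 5, 10] -> counters=[1,2,6,5,0,3,2,2,0,0,3,1,2,1,3,0,0,2,1,1,2,2,2,1]
Step 15: insert qe at [2, 5, 10] -> counters=[1,2,7,5,0,4,2,2,0,0,4,1,2,1,3,0,0,2,1,1,2,2,2,1]
Step 16: insert zd at [1, 6, 14] -> counters=[1,3,7,5,0,4,3,2,0,0,4,1,2,1,4,0,0,2,1,1,2,2,2,1]
Query tme: check counters[1]=3 counters[13]=1 counters[18]=1 -> maybe

Answer: maybe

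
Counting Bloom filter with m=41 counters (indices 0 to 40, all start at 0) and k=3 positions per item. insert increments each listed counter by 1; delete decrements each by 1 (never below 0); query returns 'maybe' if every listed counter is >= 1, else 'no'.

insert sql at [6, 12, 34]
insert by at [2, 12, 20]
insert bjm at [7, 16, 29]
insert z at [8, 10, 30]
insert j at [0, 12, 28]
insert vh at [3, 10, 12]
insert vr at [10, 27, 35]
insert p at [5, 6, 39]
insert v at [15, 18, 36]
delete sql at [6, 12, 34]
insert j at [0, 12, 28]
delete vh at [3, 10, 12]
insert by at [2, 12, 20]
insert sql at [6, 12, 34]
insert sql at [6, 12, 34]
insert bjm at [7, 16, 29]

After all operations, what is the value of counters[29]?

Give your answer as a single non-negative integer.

Step 1: insert sql at [6, 12, 34] -> counters=[0,0,0,0,0,0,1,0,0,0,0,0,1,0,0,0,0,0,0,0,0,0,0,0,0,0,0,0,0,0,0,0,0,0,1,0,0,0,0,0,0]
Step 2: insert by at [2, 12, 20] -> counters=[0,0,1,0,0,0,1,0,0,0,0,0,2,0,0,0,0,0,0,0,1,0,0,0,0,0,0,0,0,0,0,0,0,0,1,0,0,0,0,0,0]
Step 3: insert bjm at [7, 16, 29] -> counters=[0,0,1,0,0,0,1,1,0,0,0,0,2,0,0,0,1,0,0,0,1,0,0,0,0,0,0,0,0,1,0,0,0,0,1,0,0,0,0,0,0]
Step 4: insert z at [8, 10, 30] -> counters=[0,0,1,0,0,0,1,1,1,0,1,0,2,0,0,0,1,0,0,0,1,0,0,0,0,0,0,0,0,1,1,0,0,0,1,0,0,0,0,0,0]
Step 5: insert j at [0, 12, 28] -> counters=[1,0,1,0,0,0,1,1,1,0,1,0,3,0,0,0,1,0,0,0,1,0,0,0,0,0,0,0,1,1,1,0,0,0,1,0,0,0,0,0,0]
Step 6: insert vh at [3, 10, 12] -> counters=[1,0,1,1,0,0,1,1,1,0,2,0,4,0,0,0,1,0,0,0,1,0,0,0,0,0,0,0,1,1,1,0,0,0,1,0,0,0,0,0,0]
Step 7: insert vr at [10, 27, 35] -> counters=[1,0,1,1,0,0,1,1,1,0,3,0,4,0,0,0,1,0,0,0,1,0,0,0,0,0,0,1,1,1,1,0,0,0,1,1,0,0,0,0,0]
Step 8: insert p at [5, 6, 39] -> counters=[1,0,1,1,0,1,2,1,1,0,3,0,4,0,0,0,1,0,0,0,1,0,0,0,0,0,0,1,1,1,1,0,0,0,1,1,0,0,0,1,0]
Step 9: insert v at [15, 18, 36] -> counters=[1,0,1,1,0,1,2,1,1,0,3,0,4,0,0,1,1,0,1,0,1,0,0,0,0,0,0,1,1,1,1,0,0,0,1,1,1,0,0,1,0]
Step 10: delete sql at [6, 12, 34] -> counters=[1,0,1,1,0,1,1,1,1,0,3,0,3,0,0,1,1,0,1,0,1,0,0,0,0,0,0,1,1,1,1,0,0,0,0,1,1,0,0,1,0]
Step 11: insert j at [0, 12, 28] -> counters=[2,0,1,1,0,1,1,1,1,0,3,0,4,0,0,1,1,0,1,0,1,0,0,0,0,0,0,1,2,1,1,0,0,0,0,1,1,0,0,1,0]
Step 12: delete vh at [3, 10, 12] -> counters=[2,0,1,0,0,1,1,1,1,0,2,0,3,0,0,1,1,0,1,0,1,0,0,0,0,0,0,1,2,1,1,0,0,0,0,1,1,0,0,1,0]
Step 13: insert by at [2, 12, 20] -> counters=[2,0,2,0,0,1,1,1,1,0,2,0,4,0,0,1,1,0,1,0,2,0,0,0,0,0,0,1,2,1,1,0,0,0,0,1,1,0,0,1,0]
Step 14: insert sql at [6, 12, 34] -> counters=[2,0,2,0,0,1,2,1,1,0,2,0,5,0,0,1,1,0,1,0,2,0,0,0,0,0,0,1,2,1,1,0,0,0,1,1,1,0,0,1,0]
Step 15: insert sql at [6, 12, 34] -> counters=[2,0,2,0,0,1,3,1,1,0,2,0,6,0,0,1,1,0,1,0,2,0,0,0,0,0,0,1,2,1,1,0,0,0,2,1,1,0,0,1,0]
Step 16: insert bjm at [7, 16, 29] -> counters=[2,0,2,0,0,1,3,2,1,0,2,0,6,0,0,1,2,0,1,0,2,0,0,0,0,0,0,1,2,2,1,0,0,0,2,1,1,0,0,1,0]
Final counters=[2,0,2,0,0,1,3,2,1,0,2,0,6,0,0,1,2,0,1,0,2,0,0,0,0,0,0,1,2,2,1,0,0,0,2,1,1,0,0,1,0] -> counters[29]=2

Answer: 2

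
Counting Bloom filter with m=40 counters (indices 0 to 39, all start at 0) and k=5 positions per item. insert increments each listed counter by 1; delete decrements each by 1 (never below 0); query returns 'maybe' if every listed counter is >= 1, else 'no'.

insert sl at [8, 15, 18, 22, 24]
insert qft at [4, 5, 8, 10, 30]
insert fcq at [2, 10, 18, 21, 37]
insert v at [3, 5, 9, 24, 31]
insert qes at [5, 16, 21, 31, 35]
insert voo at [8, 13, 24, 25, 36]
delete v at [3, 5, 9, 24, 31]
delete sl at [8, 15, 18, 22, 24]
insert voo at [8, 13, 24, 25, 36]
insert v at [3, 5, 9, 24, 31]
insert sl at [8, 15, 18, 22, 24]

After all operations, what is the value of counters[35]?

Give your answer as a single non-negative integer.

Step 1: insert sl at [8, 15, 18, 22, 24] -> counters=[0,0,0,0,0,0,0,0,1,0,0,0,0,0,0,1,0,0,1,0,0,0,1,0,1,0,0,0,0,0,0,0,0,0,0,0,0,0,0,0]
Step 2: insert qft at [4, 5, 8, 10, 30] -> counters=[0,0,0,0,1,1,0,0,2,0,1,0,0,0,0,1,0,0,1,0,0,0,1,0,1,0,0,0,0,0,1,0,0,0,0,0,0,0,0,0]
Step 3: insert fcq at [2, 10, 18, 21, 37] -> counters=[0,0,1,0,1,1,0,0,2,0,2,0,0,0,0,1,0,0,2,0,0,1,1,0,1,0,0,0,0,0,1,0,0,0,0,0,0,1,0,0]
Step 4: insert v at [3, 5, 9, 24, 31] -> counters=[0,0,1,1,1,2,0,0,2,1,2,0,0,0,0,1,0,0,2,0,0,1,1,0,2,0,0,0,0,0,1,1,0,0,0,0,0,1,0,0]
Step 5: insert qes at [5, 16, 21, 31, 35] -> counters=[0,0,1,1,1,3,0,0,2,1,2,0,0,0,0,1,1,0,2,0,0,2,1,0,2,0,0,0,0,0,1,2,0,0,0,1,0,1,0,0]
Step 6: insert voo at [8, 13, 24, 25, 36] -> counters=[0,0,1,1,1,3,0,0,3,1,2,0,0,1,0,1,1,0,2,0,0,2,1,0,3,1,0,0,0,0,1,2,0,0,0,1,1,1,0,0]
Step 7: delete v at [3, 5, 9, 24, 31] -> counters=[0,0,1,0,1,2,0,0,3,0,2,0,0,1,0,1,1,0,2,0,0,2,1,0,2,1,0,0,0,0,1,1,0,0,0,1,1,1,0,0]
Step 8: delete sl at [8, 15, 18, 22, 24] -> counters=[0,0,1,0,1,2,0,0,2,0,2,0,0,1,0,0,1,0,1,0,0,2,0,0,1,1,0,0,0,0,1,1,0,0,0,1,1,1,0,0]
Step 9: insert voo at [8, 13, 24, 25, 36] -> counters=[0,0,1,0,1,2,0,0,3,0,2,0,0,2,0,0,1,0,1,0,0,2,0,0,2,2,0,0,0,0,1,1,0,0,0,1,2,1,0,0]
Step 10: insert v at [3, 5, 9, 24, 31] -> counters=[0,0,1,1,1,3,0,0,3,1,2,0,0,2,0,0,1,0,1,0,0,2,0,0,3,2,0,0,0,0,1,2,0,0,0,1,2,1,0,0]
Step 11: insert sl at [8, 15, 18, 22, 24] -> counters=[0,0,1,1,1,3,0,0,4,1,2,0,0,2,0,1,1,0,2,0,0,2,1,0,4,2,0,0,0,0,1,2,0,0,0,1,2,1,0,0]
Final counters=[0,0,1,1,1,3,0,0,4,1,2,0,0,2,0,1,1,0,2,0,0,2,1,0,4,2,0,0,0,0,1,2,0,0,0,1,2,1,0,0] -> counters[35]=1

Answer: 1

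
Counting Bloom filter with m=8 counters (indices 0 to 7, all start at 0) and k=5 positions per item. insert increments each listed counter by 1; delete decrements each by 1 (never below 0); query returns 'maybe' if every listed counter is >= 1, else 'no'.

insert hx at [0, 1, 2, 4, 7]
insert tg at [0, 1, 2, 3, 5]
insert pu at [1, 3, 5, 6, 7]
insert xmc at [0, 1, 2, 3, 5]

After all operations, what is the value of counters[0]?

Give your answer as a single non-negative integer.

Answer: 3

Derivation:
Step 1: insert hx at [0, 1, 2, 4, 7] -> counters=[1,1,1,0,1,0,0,1]
Step 2: insert tg at [0, 1, 2, 3, 5] -> counters=[2,2,2,1,1,1,0,1]
Step 3: insert pu at [1, 3, 5, 6, 7] -> counters=[2,3,2,2,1,2,1,2]
Step 4: insert xmc at [0, 1, 2, 3, 5] -> counters=[3,4,3,3,1,3,1,2]
Final counters=[3,4,3,3,1,3,1,2] -> counters[0]=3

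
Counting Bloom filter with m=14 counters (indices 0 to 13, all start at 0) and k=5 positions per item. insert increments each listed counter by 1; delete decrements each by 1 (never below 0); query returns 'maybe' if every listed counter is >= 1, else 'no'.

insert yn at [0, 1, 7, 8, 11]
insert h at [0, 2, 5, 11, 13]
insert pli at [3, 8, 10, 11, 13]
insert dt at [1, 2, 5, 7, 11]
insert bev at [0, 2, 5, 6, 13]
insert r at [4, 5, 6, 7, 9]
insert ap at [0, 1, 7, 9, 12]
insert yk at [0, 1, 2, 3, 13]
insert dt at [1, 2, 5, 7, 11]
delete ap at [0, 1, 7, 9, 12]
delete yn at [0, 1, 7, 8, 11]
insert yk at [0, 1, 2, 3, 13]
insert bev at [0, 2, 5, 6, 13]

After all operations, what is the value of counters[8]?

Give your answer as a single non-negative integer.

Answer: 1

Derivation:
Step 1: insert yn at [0, 1, 7, 8, 11] -> counters=[1,1,0,0,0,0,0,1,1,0,0,1,0,0]
Step 2: insert h at [0, 2, 5, 11, 13] -> counters=[2,1,1,0,0,1,0,1,1,0,0,2,0,1]
Step 3: insert pli at [3, 8, 10, 11, 13] -> counters=[2,1,1,1,0,1,0,1,2,0,1,3,0,2]
Step 4: insert dt at [1, 2, 5, 7, 11] -> counters=[2,2,2,1,0,2,0,2,2,0,1,4,0,2]
Step 5: insert bev at [0, 2, 5, 6, 13] -> counters=[3,2,3,1,0,3,1,2,2,0,1,4,0,3]
Step 6: insert r at [4, 5, 6, 7, 9] -> counters=[3,2,3,1,1,4,2,3,2,1,1,4,0,3]
Step 7: insert ap at [0, 1, 7, 9, 12] -> counters=[4,3,3,1,1,4,2,4,2,2,1,4,1,3]
Step 8: insert yk at [0, 1, 2, 3, 13] -> counters=[5,4,4,2,1,4,2,4,2,2,1,4,1,4]
Step 9: insert dt at [1, 2, 5, 7, 11] -> counters=[5,5,5,2,1,5,2,5,2,2,1,5,1,4]
Step 10: delete ap at [0, 1, 7, 9, 12] -> counters=[4,4,5,2,1,5,2,4,2,1,1,5,0,4]
Step 11: delete yn at [0, 1, 7, 8, 11] -> counters=[3,3,5,2,1,5,2,3,1,1,1,4,0,4]
Step 12: insert yk at [0, 1, 2, 3, 13] -> counters=[4,4,6,3,1,5,2,3,1,1,1,4,0,5]
Step 13: insert bev at [0, 2, 5, 6, 13] -> counters=[5,4,7,3,1,6,3,3,1,1,1,4,0,6]
Final counters=[5,4,7,3,1,6,3,3,1,1,1,4,0,6] -> counters[8]=1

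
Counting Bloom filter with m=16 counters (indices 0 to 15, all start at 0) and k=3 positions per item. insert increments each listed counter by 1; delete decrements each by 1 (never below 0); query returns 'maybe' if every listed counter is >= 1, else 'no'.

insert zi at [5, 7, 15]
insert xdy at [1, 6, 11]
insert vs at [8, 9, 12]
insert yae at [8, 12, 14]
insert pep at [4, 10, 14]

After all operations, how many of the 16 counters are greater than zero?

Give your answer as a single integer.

Step 1: insert zi at [5, 7, 15] -> counters=[0,0,0,0,0,1,0,1,0,0,0,0,0,0,0,1]
Step 2: insert xdy at [1, 6, 11] -> counters=[0,1,0,0,0,1,1,1,0,0,0,1,0,0,0,1]
Step 3: insert vs at [8, 9, 12] -> counters=[0,1,0,0,0,1,1,1,1,1,0,1,1,0,0,1]
Step 4: insert yae at [8, 12, 14] -> counters=[0,1,0,0,0,1,1,1,2,1,0,1,2,0,1,1]
Step 5: insert pep at [4, 10, 14] -> counters=[0,1,0,0,1,1,1,1,2,1,1,1,2,0,2,1]
Final counters=[0,1,0,0,1,1,1,1,2,1,1,1,2,0,2,1] -> 12 nonzero

Answer: 12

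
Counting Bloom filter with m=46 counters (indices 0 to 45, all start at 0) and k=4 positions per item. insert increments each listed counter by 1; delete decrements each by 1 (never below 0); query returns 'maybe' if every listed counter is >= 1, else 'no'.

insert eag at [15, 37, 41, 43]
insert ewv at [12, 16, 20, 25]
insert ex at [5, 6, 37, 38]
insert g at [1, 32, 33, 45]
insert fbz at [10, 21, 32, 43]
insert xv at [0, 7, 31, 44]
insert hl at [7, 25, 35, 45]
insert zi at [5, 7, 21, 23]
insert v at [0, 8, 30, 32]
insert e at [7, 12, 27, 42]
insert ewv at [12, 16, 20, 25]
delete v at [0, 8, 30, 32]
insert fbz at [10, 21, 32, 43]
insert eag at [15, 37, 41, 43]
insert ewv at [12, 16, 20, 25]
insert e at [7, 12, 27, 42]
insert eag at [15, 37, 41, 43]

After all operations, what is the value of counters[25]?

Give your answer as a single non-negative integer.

Answer: 4

Derivation:
Step 1: insert eag at [15, 37, 41, 43] -> counters=[0,0,0,0,0,0,0,0,0,0,0,0,0,0,0,1,0,0,0,0,0,0,0,0,0,0,0,0,0,0,0,0,0,0,0,0,0,1,0,0,0,1,0,1,0,0]
Step 2: insert ewv at [12, 16, 20, 25] -> counters=[0,0,0,0,0,0,0,0,0,0,0,0,1,0,0,1,1,0,0,0,1,0,0,0,0,1,0,0,0,0,0,0,0,0,0,0,0,1,0,0,0,1,0,1,0,0]
Step 3: insert ex at [5, 6, 37, 38] -> counters=[0,0,0,0,0,1,1,0,0,0,0,0,1,0,0,1,1,0,0,0,1,0,0,0,0,1,0,0,0,0,0,0,0,0,0,0,0,2,1,0,0,1,0,1,0,0]
Step 4: insert g at [1, 32, 33, 45] -> counters=[0,1,0,0,0,1,1,0,0,0,0,0,1,0,0,1,1,0,0,0,1,0,0,0,0,1,0,0,0,0,0,0,1,1,0,0,0,2,1,0,0,1,0,1,0,1]
Step 5: insert fbz at [10, 21, 32, 43] -> counters=[0,1,0,0,0,1,1,0,0,0,1,0,1,0,0,1,1,0,0,0,1,1,0,0,0,1,0,0,0,0,0,0,2,1,0,0,0,2,1,0,0,1,0,2,0,1]
Step 6: insert xv at [0, 7, 31, 44] -> counters=[1,1,0,0,0,1,1,1,0,0,1,0,1,0,0,1,1,0,0,0,1,1,0,0,0,1,0,0,0,0,0,1,2,1,0,0,0,2,1,0,0,1,0,2,1,1]
Step 7: insert hl at [7, 25, 35, 45] -> counters=[1,1,0,0,0,1,1,2,0,0,1,0,1,0,0,1,1,0,0,0,1,1,0,0,0,2,0,0,0,0,0,1,2,1,0,1,0,2,1,0,0,1,0,2,1,2]
Step 8: insert zi at [5, 7, 21, 23] -> counters=[1,1,0,0,0,2,1,3,0,0,1,0,1,0,0,1,1,0,0,0,1,2,0,1,0,2,0,0,0,0,0,1,2,1,0,1,0,2,1,0,0,1,0,2,1,2]
Step 9: insert v at [0, 8, 30, 32] -> counters=[2,1,0,0,0,2,1,3,1,0,1,0,1,0,0,1,1,0,0,0,1,2,0,1,0,2,0,0,0,0,1,1,3,1,0,1,0,2,1,0,0,1,0,2,1,2]
Step 10: insert e at [7, 12, 27, 42] -> counters=[2,1,0,0,0,2,1,4,1,0,1,0,2,0,0,1,1,0,0,0,1,2,0,1,0,2,0,1,0,0,1,1,3,1,0,1,0,2,1,0,0,1,1,2,1,2]
Step 11: insert ewv at [12, 16, 20, 25] -> counters=[2,1,0,0,0,2,1,4,1,0,1,0,3,0,0,1,2,0,0,0,2,2,0,1,0,3,0,1,0,0,1,1,3,1,0,1,0,2,1,0,0,1,1,2,1,2]
Step 12: delete v at [0, 8, 30, 32] -> counters=[1,1,0,0,0,2,1,4,0,0,1,0,3,0,0,1,2,0,0,0,2,2,0,1,0,3,0,1,0,0,0,1,2,1,0,1,0,2,1,0,0,1,1,2,1,2]
Step 13: insert fbz at [10, 21, 32, 43] -> counters=[1,1,0,0,0,2,1,4,0,0,2,0,3,0,0,1,2,0,0,0,2,3,0,1,0,3,0,1,0,0,0,1,3,1,0,1,0,2,1,0,0,1,1,3,1,2]
Step 14: insert eag at [15, 37, 41, 43] -> counters=[1,1,0,0,0,2,1,4,0,0,2,0,3,0,0,2,2,0,0,0,2,3,0,1,0,3,0,1,0,0,0,1,3,1,0,1,0,3,1,0,0,2,1,4,1,2]
Step 15: insert ewv at [12, 16, 20, 25] -> counters=[1,1,0,0,0,2,1,4,0,0,2,0,4,0,0,2,3,0,0,0,3,3,0,1,0,4,0,1,0,0,0,1,3,1,0,1,0,3,1,0,0,2,1,4,1,2]
Step 16: insert e at [7, 12, 27, 42] -> counters=[1,1,0,0,0,2,1,5,0,0,2,0,5,0,0,2,3,0,0,0,3,3,0,1,0,4,0,2,0,0,0,1,3,1,0,1,0,3,1,0,0,2,2,4,1,2]
Step 17: insert eag at [15, 37, 41, 43] -> counters=[1,1,0,0,0,2,1,5,0,0,2,0,5,0,0,3,3,0,0,0,3,3,0,1,0,4,0,2,0,0,0,1,3,1,0,1,0,4,1,0,0,3,2,5,1,2]
Final counters=[1,1,0,0,0,2,1,5,0,0,2,0,5,0,0,3,3,0,0,0,3,3,0,1,0,4,0,2,0,0,0,1,3,1,0,1,0,4,1,0,0,3,2,5,1,2] -> counters[25]=4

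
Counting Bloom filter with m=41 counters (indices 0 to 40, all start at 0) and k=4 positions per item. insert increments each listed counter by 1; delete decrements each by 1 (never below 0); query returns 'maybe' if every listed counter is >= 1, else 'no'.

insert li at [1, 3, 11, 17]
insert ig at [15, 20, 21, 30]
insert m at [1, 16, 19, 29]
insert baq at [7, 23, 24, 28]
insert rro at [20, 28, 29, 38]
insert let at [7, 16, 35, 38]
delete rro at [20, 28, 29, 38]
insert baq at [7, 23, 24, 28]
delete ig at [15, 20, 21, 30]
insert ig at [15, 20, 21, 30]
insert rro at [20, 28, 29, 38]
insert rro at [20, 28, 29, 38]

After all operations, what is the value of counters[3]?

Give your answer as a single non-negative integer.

Step 1: insert li at [1, 3, 11, 17] -> counters=[0,1,0,1,0,0,0,0,0,0,0,1,0,0,0,0,0,1,0,0,0,0,0,0,0,0,0,0,0,0,0,0,0,0,0,0,0,0,0,0,0]
Step 2: insert ig at [15, 20, 21, 30] -> counters=[0,1,0,1,0,0,0,0,0,0,0,1,0,0,0,1,0,1,0,0,1,1,0,0,0,0,0,0,0,0,1,0,0,0,0,0,0,0,0,0,0]
Step 3: insert m at [1, 16, 19, 29] -> counters=[0,2,0,1,0,0,0,0,0,0,0,1,0,0,0,1,1,1,0,1,1,1,0,0,0,0,0,0,0,1,1,0,0,0,0,0,0,0,0,0,0]
Step 4: insert baq at [7, 23, 24, 28] -> counters=[0,2,0,1,0,0,0,1,0,0,0,1,0,0,0,1,1,1,0,1,1,1,0,1,1,0,0,0,1,1,1,0,0,0,0,0,0,0,0,0,0]
Step 5: insert rro at [20, 28, 29, 38] -> counters=[0,2,0,1,0,0,0,1,0,0,0,1,0,0,0,1,1,1,0,1,2,1,0,1,1,0,0,0,2,2,1,0,0,0,0,0,0,0,1,0,0]
Step 6: insert let at [7, 16, 35, 38] -> counters=[0,2,0,1,0,0,0,2,0,0,0,1,0,0,0,1,2,1,0,1,2,1,0,1,1,0,0,0,2,2,1,0,0,0,0,1,0,0,2,0,0]
Step 7: delete rro at [20, 28, 29, 38] -> counters=[0,2,0,1,0,0,0,2,0,0,0,1,0,0,0,1,2,1,0,1,1,1,0,1,1,0,0,0,1,1,1,0,0,0,0,1,0,0,1,0,0]
Step 8: insert baq at [7, 23, 24, 28] -> counters=[0,2,0,1,0,0,0,3,0,0,0,1,0,0,0,1,2,1,0,1,1,1,0,2,2,0,0,0,2,1,1,0,0,0,0,1,0,0,1,0,0]
Step 9: delete ig at [15, 20, 21, 30] -> counters=[0,2,0,1,0,0,0,3,0,0,0,1,0,0,0,0,2,1,0,1,0,0,0,2,2,0,0,0,2,1,0,0,0,0,0,1,0,0,1,0,0]
Step 10: insert ig at [15, 20, 21, 30] -> counters=[0,2,0,1,0,0,0,3,0,0,0,1,0,0,0,1,2,1,0,1,1,1,0,2,2,0,0,0,2,1,1,0,0,0,0,1,0,0,1,0,0]
Step 11: insert rro at [20, 28, 29, 38] -> counters=[0,2,0,1,0,0,0,3,0,0,0,1,0,0,0,1,2,1,0,1,2,1,0,2,2,0,0,0,3,2,1,0,0,0,0,1,0,0,2,0,0]
Step 12: insert rro at [20, 28, 29, 38] -> counters=[0,2,0,1,0,0,0,3,0,0,0,1,0,0,0,1,2,1,0,1,3,1,0,2,2,0,0,0,4,3,1,0,0,0,0,1,0,0,3,0,0]
Final counters=[0,2,0,1,0,0,0,3,0,0,0,1,0,0,0,1,2,1,0,1,3,1,0,2,2,0,0,0,4,3,1,0,0,0,0,1,0,0,3,0,0] -> counters[3]=1

Answer: 1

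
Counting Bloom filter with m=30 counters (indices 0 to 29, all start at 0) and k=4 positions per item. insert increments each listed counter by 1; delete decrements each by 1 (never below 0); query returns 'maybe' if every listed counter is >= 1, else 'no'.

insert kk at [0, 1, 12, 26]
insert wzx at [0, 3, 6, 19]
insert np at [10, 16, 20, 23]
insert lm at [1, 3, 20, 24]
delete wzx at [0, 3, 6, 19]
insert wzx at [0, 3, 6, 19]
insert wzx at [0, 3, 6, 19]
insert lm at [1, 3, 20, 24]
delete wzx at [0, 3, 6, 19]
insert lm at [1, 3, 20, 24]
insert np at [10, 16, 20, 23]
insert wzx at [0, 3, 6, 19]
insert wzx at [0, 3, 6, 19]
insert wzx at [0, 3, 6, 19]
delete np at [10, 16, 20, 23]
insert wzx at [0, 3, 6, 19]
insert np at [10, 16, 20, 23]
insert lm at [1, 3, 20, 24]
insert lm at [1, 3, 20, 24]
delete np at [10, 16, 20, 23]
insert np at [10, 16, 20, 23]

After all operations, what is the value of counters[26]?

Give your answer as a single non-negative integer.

Step 1: insert kk at [0, 1, 12, 26] -> counters=[1,1,0,0,0,0,0,0,0,0,0,0,1,0,0,0,0,0,0,0,0,0,0,0,0,0,1,0,0,0]
Step 2: insert wzx at [0, 3, 6, 19] -> counters=[2,1,0,1,0,0,1,0,0,0,0,0,1,0,0,0,0,0,0,1,0,0,0,0,0,0,1,0,0,0]
Step 3: insert np at [10, 16, 20, 23] -> counters=[2,1,0,1,0,0,1,0,0,0,1,0,1,0,0,0,1,0,0,1,1,0,0,1,0,0,1,0,0,0]
Step 4: insert lm at [1, 3, 20, 24] -> counters=[2,2,0,2,0,0,1,0,0,0,1,0,1,0,0,0,1,0,0,1,2,0,0,1,1,0,1,0,0,0]
Step 5: delete wzx at [0, 3, 6, 19] -> counters=[1,2,0,1,0,0,0,0,0,0,1,0,1,0,0,0,1,0,0,0,2,0,0,1,1,0,1,0,0,0]
Step 6: insert wzx at [0, 3, 6, 19] -> counters=[2,2,0,2,0,0,1,0,0,0,1,0,1,0,0,0,1,0,0,1,2,0,0,1,1,0,1,0,0,0]
Step 7: insert wzx at [0, 3, 6, 19] -> counters=[3,2,0,3,0,0,2,0,0,0,1,0,1,0,0,0,1,0,0,2,2,0,0,1,1,0,1,0,0,0]
Step 8: insert lm at [1, 3, 20, 24] -> counters=[3,3,0,4,0,0,2,0,0,0,1,0,1,0,0,0,1,0,0,2,3,0,0,1,2,0,1,0,0,0]
Step 9: delete wzx at [0, 3, 6, 19] -> counters=[2,3,0,3,0,0,1,0,0,0,1,0,1,0,0,0,1,0,0,1,3,0,0,1,2,0,1,0,0,0]
Step 10: insert lm at [1, 3, 20, 24] -> counters=[2,4,0,4,0,0,1,0,0,0,1,0,1,0,0,0,1,0,0,1,4,0,0,1,3,0,1,0,0,0]
Step 11: insert np at [10, 16, 20, 23] -> counters=[2,4,0,4,0,0,1,0,0,0,2,0,1,0,0,0,2,0,0,1,5,0,0,2,3,0,1,0,0,0]
Step 12: insert wzx at [0, 3, 6, 19] -> counters=[3,4,0,5,0,0,2,0,0,0,2,0,1,0,0,0,2,0,0,2,5,0,0,2,3,0,1,0,0,0]
Step 13: insert wzx at [0, 3, 6, 19] -> counters=[4,4,0,6,0,0,3,0,0,0,2,0,1,0,0,0,2,0,0,3,5,0,0,2,3,0,1,0,0,0]
Step 14: insert wzx at [0, 3, 6, 19] -> counters=[5,4,0,7,0,0,4,0,0,0,2,0,1,0,0,0,2,0,0,4,5,0,0,2,3,0,1,0,0,0]
Step 15: delete np at [10, 16, 20, 23] -> counters=[5,4,0,7,0,0,4,0,0,0,1,0,1,0,0,0,1,0,0,4,4,0,0,1,3,0,1,0,0,0]
Step 16: insert wzx at [0, 3, 6, 19] -> counters=[6,4,0,8,0,0,5,0,0,0,1,0,1,0,0,0,1,0,0,5,4,0,0,1,3,0,1,0,0,0]
Step 17: insert np at [10, 16, 20, 23] -> counters=[6,4,0,8,0,0,5,0,0,0,2,0,1,0,0,0,2,0,0,5,5,0,0,2,3,0,1,0,0,0]
Step 18: insert lm at [1, 3, 20, 24] -> counters=[6,5,0,9,0,0,5,0,0,0,2,0,1,0,0,0,2,0,0,5,6,0,0,2,4,0,1,0,0,0]
Step 19: insert lm at [1, 3, 20, 24] -> counters=[6,6,0,10,0,0,5,0,0,0,2,0,1,0,0,0,2,0,0,5,7,0,0,2,5,0,1,0,0,0]
Step 20: delete np at [10, 16, 20, 23] -> counters=[6,6,0,10,0,0,5,0,0,0,1,0,1,0,0,0,1,0,0,5,6,0,0,1,5,0,1,0,0,0]
Step 21: insert np at [10, 16, 20, 23] -> counters=[6,6,0,10,0,0,5,0,0,0,2,0,1,0,0,0,2,0,0,5,7,0,0,2,5,0,1,0,0,0]
Final counters=[6,6,0,10,0,0,5,0,0,0,2,0,1,0,0,0,2,0,0,5,7,0,0,2,5,0,1,0,0,0] -> counters[26]=1

Answer: 1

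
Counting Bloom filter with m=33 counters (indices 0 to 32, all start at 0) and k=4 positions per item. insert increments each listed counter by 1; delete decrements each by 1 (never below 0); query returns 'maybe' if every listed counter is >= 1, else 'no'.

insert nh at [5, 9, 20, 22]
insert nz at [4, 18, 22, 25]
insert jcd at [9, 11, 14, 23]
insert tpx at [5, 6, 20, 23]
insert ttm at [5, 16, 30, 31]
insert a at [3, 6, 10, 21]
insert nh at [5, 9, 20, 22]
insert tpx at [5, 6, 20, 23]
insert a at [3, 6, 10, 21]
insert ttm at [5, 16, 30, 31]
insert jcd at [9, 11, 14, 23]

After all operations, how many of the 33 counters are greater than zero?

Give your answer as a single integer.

Answer: 17

Derivation:
Step 1: insert nh at [5, 9, 20, 22] -> counters=[0,0,0,0,0,1,0,0,0,1,0,0,0,0,0,0,0,0,0,0,1,0,1,0,0,0,0,0,0,0,0,0,0]
Step 2: insert nz at [4, 18, 22, 25] -> counters=[0,0,0,0,1,1,0,0,0,1,0,0,0,0,0,0,0,0,1,0,1,0,2,0,0,1,0,0,0,0,0,0,0]
Step 3: insert jcd at [9, 11, 14, 23] -> counters=[0,0,0,0,1,1,0,0,0,2,0,1,0,0,1,0,0,0,1,0,1,0,2,1,0,1,0,0,0,0,0,0,0]
Step 4: insert tpx at [5, 6, 20, 23] -> counters=[0,0,0,0,1,2,1,0,0,2,0,1,0,0,1,0,0,0,1,0,2,0,2,2,0,1,0,0,0,0,0,0,0]
Step 5: insert ttm at [5, 16, 30, 31] -> counters=[0,0,0,0,1,3,1,0,0,2,0,1,0,0,1,0,1,0,1,0,2,0,2,2,0,1,0,0,0,0,1,1,0]
Step 6: insert a at [3, 6, 10, 21] -> counters=[0,0,0,1,1,3,2,0,0,2,1,1,0,0,1,0,1,0,1,0,2,1,2,2,0,1,0,0,0,0,1,1,0]
Step 7: insert nh at [5, 9, 20, 22] -> counters=[0,0,0,1,1,4,2,0,0,3,1,1,0,0,1,0,1,0,1,0,3,1,3,2,0,1,0,0,0,0,1,1,0]
Step 8: insert tpx at [5, 6, 20, 23] -> counters=[0,0,0,1,1,5,3,0,0,3,1,1,0,0,1,0,1,0,1,0,4,1,3,3,0,1,0,0,0,0,1,1,0]
Step 9: insert a at [3, 6, 10, 21] -> counters=[0,0,0,2,1,5,4,0,0,3,2,1,0,0,1,0,1,0,1,0,4,2,3,3,0,1,0,0,0,0,1,1,0]
Step 10: insert ttm at [5, 16, 30, 31] -> counters=[0,0,0,2,1,6,4,0,0,3,2,1,0,0,1,0,2,0,1,0,4,2,3,3,0,1,0,0,0,0,2,2,0]
Step 11: insert jcd at [9, 11, 14, 23] -> counters=[0,0,0,2,1,6,4,0,0,4,2,2,0,0,2,0,2,0,1,0,4,2,3,4,0,1,0,0,0,0,2,2,0]
Final counters=[0,0,0,2,1,6,4,0,0,4,2,2,0,0,2,0,2,0,1,0,4,2,3,4,0,1,0,0,0,0,2,2,0] -> 17 nonzero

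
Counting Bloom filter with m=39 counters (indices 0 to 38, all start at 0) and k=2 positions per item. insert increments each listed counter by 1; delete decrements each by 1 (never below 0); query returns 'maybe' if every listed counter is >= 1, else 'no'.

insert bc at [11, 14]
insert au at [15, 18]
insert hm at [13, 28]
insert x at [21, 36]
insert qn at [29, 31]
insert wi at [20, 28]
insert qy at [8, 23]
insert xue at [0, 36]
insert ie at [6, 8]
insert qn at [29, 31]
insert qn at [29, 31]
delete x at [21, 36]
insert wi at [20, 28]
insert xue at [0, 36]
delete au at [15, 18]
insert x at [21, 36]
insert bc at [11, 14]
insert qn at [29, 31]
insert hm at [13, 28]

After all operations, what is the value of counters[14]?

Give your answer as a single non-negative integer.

Answer: 2

Derivation:
Step 1: insert bc at [11, 14] -> counters=[0,0,0,0,0,0,0,0,0,0,0,1,0,0,1,0,0,0,0,0,0,0,0,0,0,0,0,0,0,0,0,0,0,0,0,0,0,0,0]
Step 2: insert au at [15, 18] -> counters=[0,0,0,0,0,0,0,0,0,0,0,1,0,0,1,1,0,0,1,0,0,0,0,0,0,0,0,0,0,0,0,0,0,0,0,0,0,0,0]
Step 3: insert hm at [13, 28] -> counters=[0,0,0,0,0,0,0,0,0,0,0,1,0,1,1,1,0,0,1,0,0,0,0,0,0,0,0,0,1,0,0,0,0,0,0,0,0,0,0]
Step 4: insert x at [21, 36] -> counters=[0,0,0,0,0,0,0,0,0,0,0,1,0,1,1,1,0,0,1,0,0,1,0,0,0,0,0,0,1,0,0,0,0,0,0,0,1,0,0]
Step 5: insert qn at [29, 31] -> counters=[0,0,0,0,0,0,0,0,0,0,0,1,0,1,1,1,0,0,1,0,0,1,0,0,0,0,0,0,1,1,0,1,0,0,0,0,1,0,0]
Step 6: insert wi at [20, 28] -> counters=[0,0,0,0,0,0,0,0,0,0,0,1,0,1,1,1,0,0,1,0,1,1,0,0,0,0,0,0,2,1,0,1,0,0,0,0,1,0,0]
Step 7: insert qy at [8, 23] -> counters=[0,0,0,0,0,0,0,0,1,0,0,1,0,1,1,1,0,0,1,0,1,1,0,1,0,0,0,0,2,1,0,1,0,0,0,0,1,0,0]
Step 8: insert xue at [0, 36] -> counters=[1,0,0,0,0,0,0,0,1,0,0,1,0,1,1,1,0,0,1,0,1,1,0,1,0,0,0,0,2,1,0,1,0,0,0,0,2,0,0]
Step 9: insert ie at [6, 8] -> counters=[1,0,0,0,0,0,1,0,2,0,0,1,0,1,1,1,0,0,1,0,1,1,0,1,0,0,0,0,2,1,0,1,0,0,0,0,2,0,0]
Step 10: insert qn at [29, 31] -> counters=[1,0,0,0,0,0,1,0,2,0,0,1,0,1,1,1,0,0,1,0,1,1,0,1,0,0,0,0,2,2,0,2,0,0,0,0,2,0,0]
Step 11: insert qn at [29, 31] -> counters=[1,0,0,0,0,0,1,0,2,0,0,1,0,1,1,1,0,0,1,0,1,1,0,1,0,0,0,0,2,3,0,3,0,0,0,0,2,0,0]
Step 12: delete x at [21, 36] -> counters=[1,0,0,0,0,0,1,0,2,0,0,1,0,1,1,1,0,0,1,0,1,0,0,1,0,0,0,0,2,3,0,3,0,0,0,0,1,0,0]
Step 13: insert wi at [20, 28] -> counters=[1,0,0,0,0,0,1,0,2,0,0,1,0,1,1,1,0,0,1,0,2,0,0,1,0,0,0,0,3,3,0,3,0,0,0,0,1,0,0]
Step 14: insert xue at [0, 36] -> counters=[2,0,0,0,0,0,1,0,2,0,0,1,0,1,1,1,0,0,1,0,2,0,0,1,0,0,0,0,3,3,0,3,0,0,0,0,2,0,0]
Step 15: delete au at [15, 18] -> counters=[2,0,0,0,0,0,1,0,2,0,0,1,0,1,1,0,0,0,0,0,2,0,0,1,0,0,0,0,3,3,0,3,0,0,0,0,2,0,0]
Step 16: insert x at [21, 36] -> counters=[2,0,0,0,0,0,1,0,2,0,0,1,0,1,1,0,0,0,0,0,2,1,0,1,0,0,0,0,3,3,0,3,0,0,0,0,3,0,0]
Step 17: insert bc at [11, 14] -> counters=[2,0,0,0,0,0,1,0,2,0,0,2,0,1,2,0,0,0,0,0,2,1,0,1,0,0,0,0,3,3,0,3,0,0,0,0,3,0,0]
Step 18: insert qn at [29, 31] -> counters=[2,0,0,0,0,0,1,0,2,0,0,2,0,1,2,0,0,0,0,0,2,1,0,1,0,0,0,0,3,4,0,4,0,0,0,0,3,0,0]
Step 19: insert hm at [13, 28] -> counters=[2,0,0,0,0,0,1,0,2,0,0,2,0,2,2,0,0,0,0,0,2,1,0,1,0,0,0,0,4,4,0,4,0,0,0,0,3,0,0]
Final counters=[2,0,0,0,0,0,1,0,2,0,0,2,0,2,2,0,0,0,0,0,2,1,0,1,0,0,0,0,4,4,0,4,0,0,0,0,3,0,0] -> counters[14]=2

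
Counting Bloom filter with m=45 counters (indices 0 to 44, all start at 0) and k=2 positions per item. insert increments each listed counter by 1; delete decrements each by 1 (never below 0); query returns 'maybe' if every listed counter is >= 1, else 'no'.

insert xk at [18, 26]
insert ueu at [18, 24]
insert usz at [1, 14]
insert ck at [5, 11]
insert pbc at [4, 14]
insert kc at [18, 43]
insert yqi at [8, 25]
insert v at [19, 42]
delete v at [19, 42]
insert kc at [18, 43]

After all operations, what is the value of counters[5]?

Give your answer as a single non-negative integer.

Answer: 1

Derivation:
Step 1: insert xk at [18, 26] -> counters=[0,0,0,0,0,0,0,0,0,0,0,0,0,0,0,0,0,0,1,0,0,0,0,0,0,0,1,0,0,0,0,0,0,0,0,0,0,0,0,0,0,0,0,0,0]
Step 2: insert ueu at [18, 24] -> counters=[0,0,0,0,0,0,0,0,0,0,0,0,0,0,0,0,0,0,2,0,0,0,0,0,1,0,1,0,0,0,0,0,0,0,0,0,0,0,0,0,0,0,0,0,0]
Step 3: insert usz at [1, 14] -> counters=[0,1,0,0,0,0,0,0,0,0,0,0,0,0,1,0,0,0,2,0,0,0,0,0,1,0,1,0,0,0,0,0,0,0,0,0,0,0,0,0,0,0,0,0,0]
Step 4: insert ck at [5, 11] -> counters=[0,1,0,0,0,1,0,0,0,0,0,1,0,0,1,0,0,0,2,0,0,0,0,0,1,0,1,0,0,0,0,0,0,0,0,0,0,0,0,0,0,0,0,0,0]
Step 5: insert pbc at [4, 14] -> counters=[0,1,0,0,1,1,0,0,0,0,0,1,0,0,2,0,0,0,2,0,0,0,0,0,1,0,1,0,0,0,0,0,0,0,0,0,0,0,0,0,0,0,0,0,0]
Step 6: insert kc at [18, 43] -> counters=[0,1,0,0,1,1,0,0,0,0,0,1,0,0,2,0,0,0,3,0,0,0,0,0,1,0,1,0,0,0,0,0,0,0,0,0,0,0,0,0,0,0,0,1,0]
Step 7: insert yqi at [8, 25] -> counters=[0,1,0,0,1,1,0,0,1,0,0,1,0,0,2,0,0,0,3,0,0,0,0,0,1,1,1,0,0,0,0,0,0,0,0,0,0,0,0,0,0,0,0,1,0]
Step 8: insert v at [19, 42] -> counters=[0,1,0,0,1,1,0,0,1,0,0,1,0,0,2,0,0,0,3,1,0,0,0,0,1,1,1,0,0,0,0,0,0,0,0,0,0,0,0,0,0,0,1,1,0]
Step 9: delete v at [19, 42] -> counters=[0,1,0,0,1,1,0,0,1,0,0,1,0,0,2,0,0,0,3,0,0,0,0,0,1,1,1,0,0,0,0,0,0,0,0,0,0,0,0,0,0,0,0,1,0]
Step 10: insert kc at [18, 43] -> counters=[0,1,0,0,1,1,0,0,1,0,0,1,0,0,2,0,0,0,4,0,0,0,0,0,1,1,1,0,0,0,0,0,0,0,0,0,0,0,0,0,0,0,0,2,0]
Final counters=[0,1,0,0,1,1,0,0,1,0,0,1,0,0,2,0,0,0,4,0,0,0,0,0,1,1,1,0,0,0,0,0,0,0,0,0,0,0,0,0,0,0,0,2,0] -> counters[5]=1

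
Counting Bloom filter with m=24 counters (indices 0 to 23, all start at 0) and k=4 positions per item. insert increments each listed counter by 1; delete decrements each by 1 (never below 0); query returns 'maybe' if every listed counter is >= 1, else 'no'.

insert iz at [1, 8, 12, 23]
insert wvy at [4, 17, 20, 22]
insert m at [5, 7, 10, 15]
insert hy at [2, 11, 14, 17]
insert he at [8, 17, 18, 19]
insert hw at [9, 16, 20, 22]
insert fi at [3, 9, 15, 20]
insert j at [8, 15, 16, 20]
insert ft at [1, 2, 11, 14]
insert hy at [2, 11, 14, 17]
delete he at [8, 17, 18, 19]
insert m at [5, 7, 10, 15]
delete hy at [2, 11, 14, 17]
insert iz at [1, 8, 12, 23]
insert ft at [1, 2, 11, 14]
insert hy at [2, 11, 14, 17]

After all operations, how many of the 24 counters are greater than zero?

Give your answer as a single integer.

Step 1: insert iz at [1, 8, 12, 23] -> counters=[0,1,0,0,0,0,0,0,1,0,0,0,1,0,0,0,0,0,0,0,0,0,0,1]
Step 2: insert wvy at [4, 17, 20, 22] -> counters=[0,1,0,0,1,0,0,0,1,0,0,0,1,0,0,0,0,1,0,0,1,0,1,1]
Step 3: insert m at [5, 7, 10, 15] -> counters=[0,1,0,0,1,1,0,1,1,0,1,0,1,0,0,1,0,1,0,0,1,0,1,1]
Step 4: insert hy at [2, 11, 14, 17] -> counters=[0,1,1,0,1,1,0,1,1,0,1,1,1,0,1,1,0,2,0,0,1,0,1,1]
Step 5: insert he at [8, 17, 18, 19] -> counters=[0,1,1,0,1,1,0,1,2,0,1,1,1,0,1,1,0,3,1,1,1,0,1,1]
Step 6: insert hw at [9, 16, 20, 22] -> counters=[0,1,1,0,1,1,0,1,2,1,1,1,1,0,1,1,1,3,1,1,2,0,2,1]
Step 7: insert fi at [3, 9, 15, 20] -> counters=[0,1,1,1,1,1,0,1,2,2,1,1,1,0,1,2,1,3,1,1,3,0,2,1]
Step 8: insert j at [8, 15, 16, 20] -> counters=[0,1,1,1,1,1,0,1,3,2,1,1,1,0,1,3,2,3,1,1,4,0,2,1]
Step 9: insert ft at [1, 2, 11, 14] -> counters=[0,2,2,1,1,1,0,1,3,2,1,2,1,0,2,3,2,3,1,1,4,0,2,1]
Step 10: insert hy at [2, 11, 14, 17] -> counters=[0,2,3,1,1,1,0,1,3,2,1,3,1,0,3,3,2,4,1,1,4,0,2,1]
Step 11: delete he at [8, 17, 18, 19] -> counters=[0,2,3,1,1,1,0,1,2,2,1,3,1,0,3,3,2,3,0,0,4,0,2,1]
Step 12: insert m at [5, 7, 10, 15] -> counters=[0,2,3,1,1,2,0,2,2,2,2,3,1,0,3,4,2,3,0,0,4,0,2,1]
Step 13: delete hy at [2, 11, 14, 17] -> counters=[0,2,2,1,1,2,0,2,2,2,2,2,1,0,2,4,2,2,0,0,4,0,2,1]
Step 14: insert iz at [1, 8, 12, 23] -> counters=[0,3,2,1,1,2,0,2,3,2,2,2,2,0,2,4,2,2,0,0,4,0,2,2]
Step 15: insert ft at [1, 2, 11, 14] -> counters=[0,4,3,1,1,2,0,2,3,2,2,3,2,0,3,4,2,2,0,0,4,0,2,2]
Step 16: insert hy at [2, 11, 14, 17] -> counters=[0,4,4,1,1,2,0,2,3,2,2,4,2,0,4,4,2,3,0,0,4,0,2,2]
Final counters=[0,4,4,1,1,2,0,2,3,2,2,4,2,0,4,4,2,3,0,0,4,0,2,2] -> 18 nonzero

Answer: 18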